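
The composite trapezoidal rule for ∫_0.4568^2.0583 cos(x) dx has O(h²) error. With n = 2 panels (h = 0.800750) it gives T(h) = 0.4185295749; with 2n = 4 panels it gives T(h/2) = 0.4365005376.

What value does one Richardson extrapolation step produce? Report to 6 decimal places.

r = 2: numerator weight 4, denominator 3.
A(h/2) − A(h) = 0.4365005376 − 0.4185295749 = 0.0179709627
Correction (A(h/2) − A(h))/(4 − 1) = 0.0179709627/3 = 0.0059903209
R = A(h/2) + (A(h/2) − A(h))/3 = 0.4365005376 + 0.0059903209 = 0.4424908585

0.442491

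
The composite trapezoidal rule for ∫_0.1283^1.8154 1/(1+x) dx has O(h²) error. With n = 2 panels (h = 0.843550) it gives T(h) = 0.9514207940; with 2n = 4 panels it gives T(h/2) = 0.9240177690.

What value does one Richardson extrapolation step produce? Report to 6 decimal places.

0.914883

The method has order 2: 2^2 = 4.
Top: 4(0.9240177690) − (0.9514207940) = 2.7446502820
Divide by 2^2 − 1 = 3.
So the Richardson estimate is 0.9148834273.
Gap between inputs: 2.740e-02; correction applied: −0.0091343417.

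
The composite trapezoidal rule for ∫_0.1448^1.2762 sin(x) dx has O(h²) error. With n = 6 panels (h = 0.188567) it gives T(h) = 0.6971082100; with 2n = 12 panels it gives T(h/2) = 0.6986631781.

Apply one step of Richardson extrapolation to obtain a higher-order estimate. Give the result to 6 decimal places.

0.699182

r = 2, so 2^r = 4.
2^2·A(h/2) = 2.7946527124; minus A(h) gives 2.0975445024.
(4·0.6986631781 − 0.6971082100)/(4 − 1) = 0.6991815008
Shift from A(h/2): +0.0005183227.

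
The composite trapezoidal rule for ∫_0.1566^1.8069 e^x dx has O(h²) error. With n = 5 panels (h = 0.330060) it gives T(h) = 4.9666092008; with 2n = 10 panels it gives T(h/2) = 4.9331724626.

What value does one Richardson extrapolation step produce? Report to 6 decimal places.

4.922027

r = 2: numerator weight 4, denominator 3.
4*4.9331724626 = 19.7326898504; 19.7326898504 − 4.9666092008 = 14.7660806496
14.7660806496 ÷ 3 = 4.9220268832
Gap between inputs: 3.344e-02; correction applied: −0.0111455794.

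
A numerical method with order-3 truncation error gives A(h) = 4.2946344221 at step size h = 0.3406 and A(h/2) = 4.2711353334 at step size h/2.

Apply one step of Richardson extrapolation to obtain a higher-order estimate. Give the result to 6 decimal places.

r = 3, so 2^r = 8.
2^3 × A(h/2) = 34.1690826672; minus A(h) gives 29.8744482451.
Extrapolated: 29.8744482451 / 7 = 4.2677783207
Gap between inputs: 2.350e-02; correction applied: −0.0033570127.

4.267778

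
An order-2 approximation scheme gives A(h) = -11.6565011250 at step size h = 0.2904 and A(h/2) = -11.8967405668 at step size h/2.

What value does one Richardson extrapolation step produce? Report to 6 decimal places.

With r = 2 the leading error scales as h^2, so the weight is 2^2 = 4.
A(h/2) − A(h) = -11.8967405668 − (-11.6565011250) = -0.2402394418
Correction (A(h/2) − A(h))/(4 − 1) = (-0.2402394418)/3 = -0.0800798139
R = -11.8967405668 − 0.0800798139 = -11.9768203807

-11.976820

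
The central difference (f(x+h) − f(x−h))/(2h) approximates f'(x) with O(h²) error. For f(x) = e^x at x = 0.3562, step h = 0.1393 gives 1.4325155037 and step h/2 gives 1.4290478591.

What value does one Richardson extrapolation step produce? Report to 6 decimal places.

r = 2, so 2^r = 4.
2^2·A(h/2) = 5.7161914364; minus A(h) gives 4.2836759327.
4.2836759327 ÷ 3 = 1.4278919776
Correction |R − A(h/2)| = 1.156e-03; gap |A(h/2) − A(h)| = 3.468e-03.

1.427892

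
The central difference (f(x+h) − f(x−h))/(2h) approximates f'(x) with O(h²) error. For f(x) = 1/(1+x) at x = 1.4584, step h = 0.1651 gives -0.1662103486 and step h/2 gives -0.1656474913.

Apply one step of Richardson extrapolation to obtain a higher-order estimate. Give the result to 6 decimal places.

-0.165460

The method has order 2: 2^2 = 4.
Top: 4(-0.1656474913) − (-0.1662103486) = -0.4963796166
Divide by 2^2 − 1 = 3.
Extrapolated: (-0.4963796166) / 3 = -0.1654598722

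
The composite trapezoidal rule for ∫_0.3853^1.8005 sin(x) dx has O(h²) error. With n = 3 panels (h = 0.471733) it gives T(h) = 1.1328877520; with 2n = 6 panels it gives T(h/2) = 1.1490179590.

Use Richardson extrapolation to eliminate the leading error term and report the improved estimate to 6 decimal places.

r = 2: numerator weight 4, denominator 3.
A(h/2) − A(h) = 1.1490179590 − 1.1328877520 = 0.0161302070
Divide by 2^2 − 1 = 3: 0.0161302070/3 = 0.0053767357
R = A(h/2) + (A(h/2) − A(h))/3 = 1.1490179590 + 0.0053767357 = 1.1543946947
Gap between inputs: 1.613e-02; correction applied: +0.0053767357.

1.154395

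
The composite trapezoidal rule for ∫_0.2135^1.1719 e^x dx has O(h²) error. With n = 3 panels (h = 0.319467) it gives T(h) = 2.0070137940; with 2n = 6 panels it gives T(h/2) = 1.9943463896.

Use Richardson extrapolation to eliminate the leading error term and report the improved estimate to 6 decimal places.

1.990124

Leading term ∝ h^2; use weight 4 = 2^2.
Top: 4(1.9943463896) − (2.0070137940) = 5.9703717644
Denominator 4 − 1 = 3.
Extrapolated: 5.9703717644 / 3 = 1.9901239215
Correction |R − A(h/2)| = 4.222e-03; gap |A(h/2) − A(h)| = 1.267e-02.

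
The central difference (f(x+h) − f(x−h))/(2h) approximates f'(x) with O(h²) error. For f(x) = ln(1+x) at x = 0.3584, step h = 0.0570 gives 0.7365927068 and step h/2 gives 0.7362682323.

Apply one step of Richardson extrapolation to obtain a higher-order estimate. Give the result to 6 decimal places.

0.736160

Leading term ∝ h^2; use weight 4 = 2^2.
4 × 0.7362682323 − 0.7365927068 = 2.2084802224
Divide by 2^2 − 1 = 3.
(4 × 0.7362682323 − 0.7365927068)/(4 − 1) = 0.7361600741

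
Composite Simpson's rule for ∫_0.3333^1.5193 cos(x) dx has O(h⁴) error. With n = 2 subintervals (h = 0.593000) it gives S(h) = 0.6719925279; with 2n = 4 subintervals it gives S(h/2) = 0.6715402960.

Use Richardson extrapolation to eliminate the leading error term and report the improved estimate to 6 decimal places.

Method order is 4; weight 2^4 = 16.
A(h/2) − A(h) = 0.6715402960 − 0.6719925279 = -0.0004522319
Correction (A(h/2) − A(h))/(16 − 1) = (-0.0004522319)/15 = -0.0000301488
R = A(h/2) + (A(h/2) − A(h))/15 = 0.6715402960 − 0.0000301488 = 0.6715101472

0.671510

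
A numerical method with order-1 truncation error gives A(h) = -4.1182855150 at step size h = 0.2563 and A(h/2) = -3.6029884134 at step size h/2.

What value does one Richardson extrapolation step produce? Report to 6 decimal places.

-3.087691

Method order is 1; weight 2^1 = 2.
2^1*A(h/2) = -7.2059768268; minus A(h) gives -3.0876913118.
(2*(-3.6029884134) − (-4.1182855150))/(2 − 1) = -3.0876913118
Shift from A(h/2): +0.5152971016.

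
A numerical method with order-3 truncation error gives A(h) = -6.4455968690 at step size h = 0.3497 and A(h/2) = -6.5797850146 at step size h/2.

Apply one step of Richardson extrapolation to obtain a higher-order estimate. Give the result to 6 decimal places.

r = 3, so 2^r = 8.
8·(-6.5797850146) = -52.6382801168; subtract (-6.4455968690) → -46.1926832478
Denominator 8 − 1 = 7.
(-46.1926832478) ÷ 7 = -6.5989547497

-6.598955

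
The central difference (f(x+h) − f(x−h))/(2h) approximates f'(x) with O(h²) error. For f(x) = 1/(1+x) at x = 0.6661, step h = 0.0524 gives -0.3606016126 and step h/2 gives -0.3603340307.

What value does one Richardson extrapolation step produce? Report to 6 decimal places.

-0.360245

The method has order 2: 2^2 = 4.
Weighted: (-1.4413361228) − (-0.3606016126) = -1.0807345102
Extrapolated: (-1.0807345102) / 3 = -0.3602448367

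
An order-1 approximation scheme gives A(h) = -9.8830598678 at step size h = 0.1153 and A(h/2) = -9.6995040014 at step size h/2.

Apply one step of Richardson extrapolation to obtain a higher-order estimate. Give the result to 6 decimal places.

r = 1: numerator weight 2, denominator 1.
2 × (-9.6995040014) = -19.3990080028; (-19.3990080028) − (-9.8830598678) = -9.5159481350
Denominator 2 − 1 = 1.
Result: -9.5159481350

-9.515948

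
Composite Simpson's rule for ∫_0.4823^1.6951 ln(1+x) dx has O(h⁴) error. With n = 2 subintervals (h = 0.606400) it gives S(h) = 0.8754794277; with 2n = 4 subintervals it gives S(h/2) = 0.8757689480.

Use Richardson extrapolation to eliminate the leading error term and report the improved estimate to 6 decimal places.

0.875788

Leading term ∝ h^4; use weight 16 = 2^4.
16·0.8757689480 − 0.8754794277 = 13.1368237403
13.1368237403 ÷ 15 = 0.8757882494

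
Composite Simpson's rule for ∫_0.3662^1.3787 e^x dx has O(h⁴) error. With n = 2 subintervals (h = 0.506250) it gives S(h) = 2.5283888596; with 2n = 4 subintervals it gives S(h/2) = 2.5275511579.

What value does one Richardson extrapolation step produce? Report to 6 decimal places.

2.527495

r = 4: numerator weight 16, denominator 15.
Difference of the inputs: 2.5275511579 − 2.5283888596 = -0.0008377017
Divide by 2^4 − 1 = 15: (-0.0008377017)/15 = -0.0000558468
R = 2.5275511579 − 0.0000558468 = 2.5274953111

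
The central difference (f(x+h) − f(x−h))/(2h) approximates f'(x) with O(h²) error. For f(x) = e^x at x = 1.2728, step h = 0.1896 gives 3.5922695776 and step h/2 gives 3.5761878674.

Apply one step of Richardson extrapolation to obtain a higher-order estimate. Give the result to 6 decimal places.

r = 2, so 2^r = 4.
A(h/2) − A(h) = 3.5761878674 − 3.5922695776 = -0.0160817102
Correction (A(h/2) − A(h))/(4 − 1) = (-0.0160817102)/3 = -0.0053605701
R = A(h/2) + (A(h/2) − A(h))/3 = 3.5761878674 − 0.0053605701 = 3.5708272973

3.570827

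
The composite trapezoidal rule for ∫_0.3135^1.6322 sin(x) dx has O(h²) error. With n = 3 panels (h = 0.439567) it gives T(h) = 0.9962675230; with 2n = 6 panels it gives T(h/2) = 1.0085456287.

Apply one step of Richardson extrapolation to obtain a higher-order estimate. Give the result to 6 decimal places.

r = 2, so 2^r = 4.
2^2*A(h/2) = 4.0341825148; minus A(h) gives 3.0379149918.
3.0379149918 ÷ 3 = 1.0126383306

1.012638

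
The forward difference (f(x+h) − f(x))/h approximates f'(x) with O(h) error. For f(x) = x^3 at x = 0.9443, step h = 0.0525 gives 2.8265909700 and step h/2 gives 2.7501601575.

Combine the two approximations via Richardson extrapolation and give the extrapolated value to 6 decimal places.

2.673729

Leading term ∝ h^1; use weight 2 = 2^1.
Weighted: 5.5003203150 − 2.8265909700 = 2.6737293450
Extrapolated: 2.6737293450 / 1 = 2.6737293450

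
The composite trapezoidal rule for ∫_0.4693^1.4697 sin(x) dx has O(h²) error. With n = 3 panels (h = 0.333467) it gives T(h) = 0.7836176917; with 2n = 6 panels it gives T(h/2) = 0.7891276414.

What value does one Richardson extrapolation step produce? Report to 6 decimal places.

With r = 2 the leading error scales as h^2, so the weight is 2^2 = 4.
4 × 0.7891276414 = 3.1565105656; 3.1565105656 − 0.7836176917 = 2.3728928739
(4 × 0.7891276414 − 0.7836176917)/(4 − 1) = 0.7909642913

0.790964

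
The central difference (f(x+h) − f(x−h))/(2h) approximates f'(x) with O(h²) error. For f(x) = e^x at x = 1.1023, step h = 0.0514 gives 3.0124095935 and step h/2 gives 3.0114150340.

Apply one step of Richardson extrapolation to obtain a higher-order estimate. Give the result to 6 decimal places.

Error is O(h^2); halving h shrinks it by 2^2 = 4.
Top: 4(3.0114150340) − (3.0124095935) = 9.0332505425
Denominator 4 − 1 = 3.
Result: 3.0110835142

3.011084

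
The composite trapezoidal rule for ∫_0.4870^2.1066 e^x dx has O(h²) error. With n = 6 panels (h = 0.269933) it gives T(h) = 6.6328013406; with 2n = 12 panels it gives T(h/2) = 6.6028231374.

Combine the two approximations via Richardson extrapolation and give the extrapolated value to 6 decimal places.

6.592830

r = 2, so 2^r = 4.
Weighted: 26.4112925496 − 6.6328013406 = 19.7784912090
Denominator 4 − 1 = 3.
Result: 6.5928304030
Shift from A(h/2): −0.0099927344.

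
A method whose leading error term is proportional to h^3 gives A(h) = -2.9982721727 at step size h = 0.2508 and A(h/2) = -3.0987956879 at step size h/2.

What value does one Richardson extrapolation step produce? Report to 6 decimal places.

-3.113156

r = 3: numerator weight 8, denominator 7.
A(h/2) − A(h) = -3.0987956879 − (-2.9982721727) = -0.1005235152
Divide by 2^3 − 1 = 7: (-0.1005235152)/7 = -0.0143605022
R = A(h/2) + (A(h/2) − A(h))/7 = -3.0987956879 − 0.0143605022 = -3.1131561901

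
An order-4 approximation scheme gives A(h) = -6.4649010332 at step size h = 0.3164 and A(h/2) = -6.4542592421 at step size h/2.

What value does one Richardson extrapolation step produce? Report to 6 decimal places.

r = 4: numerator weight 16, denominator 15.
16 × (-6.4542592421) − (-6.4649010332) = -96.8032468404
Divide by 2^4 − 1 = 15.
Extrapolated: (-96.8032468404) / 15 = -6.4535497894

-6.453550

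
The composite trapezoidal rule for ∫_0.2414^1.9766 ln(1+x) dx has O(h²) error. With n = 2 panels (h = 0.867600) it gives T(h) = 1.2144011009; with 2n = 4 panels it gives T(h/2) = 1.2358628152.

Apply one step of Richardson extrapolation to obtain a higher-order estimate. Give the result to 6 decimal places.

The method has order 2: 2^2 = 4.
4·1.2358628152 − 1.2144011009 = 3.7290501599
Divide by 2^2 − 1 = 3.
So the Richardson estimate is 1.2430167200.
Shift from A(h/2): +0.0071539048.

1.243017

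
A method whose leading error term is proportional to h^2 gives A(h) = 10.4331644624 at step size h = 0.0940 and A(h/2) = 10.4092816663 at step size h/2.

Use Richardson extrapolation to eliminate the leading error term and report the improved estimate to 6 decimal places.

10.401321

The method has order 2: 2^2 = 4.
4*10.4092816663 = 41.6371266652; subtract 10.4331644624 → 31.2039622028
Denominator 4 − 1 = 3.
Result: 10.4013207343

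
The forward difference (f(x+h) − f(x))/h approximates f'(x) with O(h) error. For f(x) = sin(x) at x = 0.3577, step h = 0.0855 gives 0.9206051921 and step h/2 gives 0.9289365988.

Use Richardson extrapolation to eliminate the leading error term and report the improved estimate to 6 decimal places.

0.937268

The method has order 1: 2^1 = 2.
2 × 0.9289365988 = 1.8578731976; subtract 0.9206051921 → 0.9372680055
Extrapolated: 0.9372680055 / 1 = 0.9372680055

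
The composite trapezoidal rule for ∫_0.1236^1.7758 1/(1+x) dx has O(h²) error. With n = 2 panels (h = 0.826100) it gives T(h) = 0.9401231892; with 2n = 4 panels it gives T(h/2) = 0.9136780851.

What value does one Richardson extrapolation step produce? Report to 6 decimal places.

Error is O(h^2); halving h shrinks it by 2^2 = 4.
A(h/2) − A(h) = 0.9136780851 − 0.9401231892 = -0.0264451041
Correction (A(h/2) − A(h))/(4 − 1) = (-0.0264451041)/3 = -0.0088150347
R = 0.9136780851 − 0.0088150347 = 0.9048630504

0.904863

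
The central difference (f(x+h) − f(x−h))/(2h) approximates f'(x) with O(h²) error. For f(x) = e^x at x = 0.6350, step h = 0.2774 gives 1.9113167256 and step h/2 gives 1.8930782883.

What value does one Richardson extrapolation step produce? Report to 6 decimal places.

1.886999

Order 2 gives 2^r = 4 and 2^r − 1 = 3.
4·1.8930782883 − 1.9113167256 = 5.6609964276
(4·1.8930782883 − 1.9113167256)/(4 − 1) = 1.8869988092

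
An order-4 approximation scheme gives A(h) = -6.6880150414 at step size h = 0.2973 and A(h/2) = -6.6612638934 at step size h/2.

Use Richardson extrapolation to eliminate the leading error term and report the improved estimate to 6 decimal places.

-6.659480

Error is O(h^4); halving h shrinks it by 2^4 = 16.
16 × (-6.6612638934) = -106.5802222944; (-106.5802222944) − (-6.6880150414) = -99.8922072530
Divide by 2^4 − 1 = 15.
Extrapolated: (-99.8922072530) / 15 = -6.6594804835
Correction |R − A(h/2)| = 1.783e-03; gap |A(h/2) − A(h)| = 2.675e-02.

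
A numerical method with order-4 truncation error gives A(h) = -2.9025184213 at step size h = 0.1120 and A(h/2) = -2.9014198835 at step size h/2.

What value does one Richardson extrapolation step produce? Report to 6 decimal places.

-2.901347

Method order is 4; weight 2^4 = 16.
Numerator 16 × A(h/2) − A(h) = 16 × (-2.9014198835) − (-2.9025184213) = -43.5201997147
R = (-43.5201997147)/15 = -2.9013466476
Shift from A(h/2): +0.0000732359.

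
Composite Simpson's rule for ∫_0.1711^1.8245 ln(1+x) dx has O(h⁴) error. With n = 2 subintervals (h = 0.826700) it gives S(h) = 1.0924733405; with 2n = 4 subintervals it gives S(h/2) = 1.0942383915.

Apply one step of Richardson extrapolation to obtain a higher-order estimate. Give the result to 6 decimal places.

Error is O(h^4); halving h shrinks it by 2^4 = 16.
Numerator 16 × A(h/2) − A(h) = 16 × 1.0942383915 − 1.0924733405 = 16.4153409235
Extrapolated: 16.4153409235 / 15 = 1.0943560616

1.094356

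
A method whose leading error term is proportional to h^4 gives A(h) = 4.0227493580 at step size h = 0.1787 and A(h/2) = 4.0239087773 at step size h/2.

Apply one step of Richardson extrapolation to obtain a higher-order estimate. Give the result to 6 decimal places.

r = 4, so 2^r = 16.
16×4.0239087773 − 4.0227493580 = 60.3597910788
Denominator 16 − 1 = 15.
Result: 4.0239860719
Shift from A(h/2): +0.0000772946.

4.023986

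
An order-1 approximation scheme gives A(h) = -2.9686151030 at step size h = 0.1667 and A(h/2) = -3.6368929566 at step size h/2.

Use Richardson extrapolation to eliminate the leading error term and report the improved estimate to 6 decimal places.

-4.305171

Leading term ∝ h^1; use weight 2 = 2^1.
Weighted: (-7.2737859132) − (-2.9686151030) = -4.3051708102
Denominator 2 − 1 = 1.
Extrapolated: (-4.3051708102) / 1 = -4.3051708102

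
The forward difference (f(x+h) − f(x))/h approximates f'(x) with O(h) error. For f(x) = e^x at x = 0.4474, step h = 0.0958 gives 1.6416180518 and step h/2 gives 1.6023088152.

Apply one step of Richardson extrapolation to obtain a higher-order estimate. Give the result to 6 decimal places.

1.563000

Leading term ∝ h^1; use weight 2 = 2^1.
2*1.6023088152 − 1.6416180518 = 1.5629995786
(2*1.6023088152 − 1.6416180518)/(2 − 1) = 1.5629995786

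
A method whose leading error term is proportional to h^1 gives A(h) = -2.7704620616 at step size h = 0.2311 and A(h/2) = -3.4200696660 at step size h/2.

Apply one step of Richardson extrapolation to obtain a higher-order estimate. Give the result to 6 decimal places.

-4.069677

With r = 1 the leading error scales as h^1, so the weight is 2^1 = 2.
2 × (-3.4200696660) = -6.8401393320; subtract (-2.7704620616) → -4.0696772704
Divide by 2^1 − 1 = 1.
R = (-4.0696772704)/1 = -4.0696772704
Shift from A(h/2): −0.6496076044.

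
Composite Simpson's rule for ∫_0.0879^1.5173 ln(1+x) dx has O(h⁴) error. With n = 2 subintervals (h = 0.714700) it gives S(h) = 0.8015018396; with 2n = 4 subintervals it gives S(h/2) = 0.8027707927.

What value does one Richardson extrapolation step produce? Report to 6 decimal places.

r = 4, so 2^r = 16.
16 × 0.8027707927 = 12.8443326832; 12.8443326832 − 0.8015018396 = 12.0428308436
Denominator 16 − 1 = 15.
R = 12.0428308436/15 = 0.8028553896
Gap between inputs: 1.269e-03; correction applied: +0.0000845969.

0.802855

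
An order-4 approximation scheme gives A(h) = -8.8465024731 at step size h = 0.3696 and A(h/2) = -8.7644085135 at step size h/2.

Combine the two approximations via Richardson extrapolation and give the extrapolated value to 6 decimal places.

r = 4, so 2^r = 16.
Weighted: (-140.2305362160) − (-8.8465024731) = -131.3840337429
(16×(-8.7644085135) − (-8.8465024731))/(16 − 1) = -8.7589355829

-8.758936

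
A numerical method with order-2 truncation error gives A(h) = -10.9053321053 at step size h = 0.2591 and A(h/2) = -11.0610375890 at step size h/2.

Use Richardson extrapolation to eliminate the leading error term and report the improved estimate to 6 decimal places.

r = 2: numerator weight 4, denominator 3.
Difference of the inputs: -11.0610375890 − (-10.9053321053) = -0.1557054837
Divide by 2^2 − 1 = 3: (-0.1557054837)/3 = -0.0519018279
R = A(h/2) + (A(h/2) − A(h))/3 = -11.0610375890 − 0.0519018279 = -11.1129394169

-11.112939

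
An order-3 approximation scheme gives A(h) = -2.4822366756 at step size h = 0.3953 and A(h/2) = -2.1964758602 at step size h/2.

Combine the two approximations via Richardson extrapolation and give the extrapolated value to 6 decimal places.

Method order is 3; weight 2^3 = 8.
Numerator 8×A(h/2) − A(h) = 8×(-2.1964758602) − (-2.4822366756) = -15.0895702060
Extrapolated: (-15.0895702060) / 7 = -2.1556528866
Shift from A(h/2): +0.0408229736.

-2.155653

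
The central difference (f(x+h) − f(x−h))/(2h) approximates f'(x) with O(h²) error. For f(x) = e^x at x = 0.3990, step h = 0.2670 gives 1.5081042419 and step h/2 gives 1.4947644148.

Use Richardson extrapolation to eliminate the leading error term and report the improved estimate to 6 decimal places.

With r = 2 the leading error scales as h^2, so the weight is 2^2 = 4.
4 × 1.4947644148 = 5.9790576592; subtract 1.5081042419 → 4.4709534173
Divide by 2^2 − 1 = 3.
Extrapolated: 4.4709534173 / 3 = 1.4903178058

1.490318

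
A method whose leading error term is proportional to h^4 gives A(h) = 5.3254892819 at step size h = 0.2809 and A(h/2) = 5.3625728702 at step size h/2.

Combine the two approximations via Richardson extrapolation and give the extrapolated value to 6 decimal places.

5.365045

The method has order 4: 2^4 = 16.
16 × 5.3625728702 = 85.8011659232; 85.8011659232 − 5.3254892819 = 80.4756766413
Divide by 2^4 − 1 = 15.
(16 × 5.3625728702 − 5.3254892819)/(16 − 1) = 5.3650451094
Shift from A(h/2): +0.0024722392.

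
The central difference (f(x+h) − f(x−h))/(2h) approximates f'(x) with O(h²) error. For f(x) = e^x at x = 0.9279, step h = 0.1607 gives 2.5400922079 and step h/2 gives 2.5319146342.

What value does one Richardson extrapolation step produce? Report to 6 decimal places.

Error is O(h^2); halving h shrinks it by 2^2 = 4.
A(h/2) − A(h) = 2.5319146342 − 2.5400922079 = -0.0081775737
Correction (A(h/2) − A(h))/(4 − 1) = (-0.0081775737)/3 = -0.0027258579
R = A(h/2) + (A(h/2) − A(h))/3 = 2.5319146342 − 0.0027258579 = 2.5291887763
Gap between inputs: 8.178e-03; correction applied: −0.0027258579.

2.529189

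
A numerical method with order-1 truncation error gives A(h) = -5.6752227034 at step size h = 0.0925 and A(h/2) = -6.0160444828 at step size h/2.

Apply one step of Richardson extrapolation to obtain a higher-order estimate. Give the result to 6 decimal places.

The method has order 1: 2^1 = 2.
Numerator 2·A(h/2) − A(h) = 2·(-6.0160444828) − (-5.6752227034) = -6.3568662622
R = (-6.3568662622)/1 = -6.3568662622

-6.356866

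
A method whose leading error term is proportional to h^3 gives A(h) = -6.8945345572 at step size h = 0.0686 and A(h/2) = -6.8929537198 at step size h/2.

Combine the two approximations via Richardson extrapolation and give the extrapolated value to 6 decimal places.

The method has order 3: 2^3 = 8.
8×(-6.8929537198) = -55.1436297584; (-55.1436297584) − (-6.8945345572) = -48.2490952012
(-48.2490952012) ÷ 7 = -6.8927278859
Gap between inputs: 1.581e-03; correction applied: +0.0002258339.

-6.892728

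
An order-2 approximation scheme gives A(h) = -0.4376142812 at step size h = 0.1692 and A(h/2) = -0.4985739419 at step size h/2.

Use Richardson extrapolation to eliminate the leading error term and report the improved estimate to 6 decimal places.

-0.518894

Error is O(h^2); halving h shrinks it by 2^2 = 4.
Numerator 4 × A(h/2) − A(h) = 4 × (-0.4985739419) − (-0.4376142812) = -1.5566814864
(-1.5566814864) ÷ 3 = -0.5188938288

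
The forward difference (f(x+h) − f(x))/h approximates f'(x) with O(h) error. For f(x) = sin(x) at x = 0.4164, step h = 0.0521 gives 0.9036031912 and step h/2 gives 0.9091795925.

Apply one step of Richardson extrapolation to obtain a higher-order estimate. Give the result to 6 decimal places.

0.914756

Order 1 gives 2^r = 2 and 2^r − 1 = 1.
2^1*A(h/2) = 1.8183591850; minus A(h) gives 0.9147559938.
R = 0.9147559938/1 = 0.9147559938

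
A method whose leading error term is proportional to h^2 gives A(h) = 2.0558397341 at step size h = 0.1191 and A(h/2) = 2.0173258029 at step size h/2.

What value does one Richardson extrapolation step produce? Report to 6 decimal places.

2.004488

Order 2 gives 2^r = 4 and 2^r − 1 = 3.
4·2.0173258029 = 8.0693032116; 8.0693032116 − 2.0558397341 = 6.0134634775
R = 6.0134634775/3 = 2.0044878258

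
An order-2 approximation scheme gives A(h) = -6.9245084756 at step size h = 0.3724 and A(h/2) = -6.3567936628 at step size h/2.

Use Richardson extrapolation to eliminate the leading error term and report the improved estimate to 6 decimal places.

Error is O(h^2); halving h shrinks it by 2^2 = 4.
4×(-6.3567936628) = -25.4271746512; subtract (-6.9245084756) → -18.5026661756
Denominator 4 − 1 = 3.
R = (-18.5026661756)/3 = -6.1675553919
Gap between inputs: 5.677e-01; correction applied: +0.1892382709.

-6.167555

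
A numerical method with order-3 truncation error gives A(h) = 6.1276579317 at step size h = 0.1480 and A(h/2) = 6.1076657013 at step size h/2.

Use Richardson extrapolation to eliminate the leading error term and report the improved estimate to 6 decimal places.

With r = 3 the leading error scales as h^3, so the weight is 2^3 = 8.
Weighted: 48.8613256104 − 6.1276579317 = 42.7336676787
Extrapolated: 42.7336676787 / 7 = 6.1048096684

6.104810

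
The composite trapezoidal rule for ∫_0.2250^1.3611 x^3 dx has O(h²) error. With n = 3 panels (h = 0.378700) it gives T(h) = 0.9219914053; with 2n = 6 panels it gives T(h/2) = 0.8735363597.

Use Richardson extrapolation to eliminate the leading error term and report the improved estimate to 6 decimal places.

r = 2: numerator weight 4, denominator 3.
Weighted: 3.4941454388 − 0.9219914053 = 2.5721540335
Denominator 4 − 1 = 3.
(4×0.8735363597 − 0.9219914053)/(4 − 1) = 0.8573846778
Shift from A(h/2): −0.0161516819.

0.857385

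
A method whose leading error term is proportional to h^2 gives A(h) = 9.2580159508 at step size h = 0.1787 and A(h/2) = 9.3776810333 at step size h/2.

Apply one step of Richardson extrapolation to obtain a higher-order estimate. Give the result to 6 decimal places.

9.417569

The method has order 2: 2^2 = 4.
Weighted: 37.5107241332 − 9.2580159508 = 28.2527081824
Extrapolated: 28.2527081824 / 3 = 9.4175693941
Shift from A(h/2): +0.0398883608.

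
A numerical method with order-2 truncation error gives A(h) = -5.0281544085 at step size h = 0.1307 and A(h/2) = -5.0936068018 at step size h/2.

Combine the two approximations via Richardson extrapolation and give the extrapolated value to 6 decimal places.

r = 2: numerator weight 4, denominator 3.
A(h/2) − A(h) = -5.0936068018 − (-5.0281544085) = -0.0654523933
Correction (A(h/2) − A(h))/(4 − 1) = (-0.0654523933)/3 = -0.0218174644
R = A(h/2) + (A(h/2) − A(h))/3 = -5.0936068018 − 0.0218174644 = -5.1154242662
Correction |R − A(h/2)| = 2.182e-02; gap |A(h/2) − A(h)| = 6.545e-02.

-5.115424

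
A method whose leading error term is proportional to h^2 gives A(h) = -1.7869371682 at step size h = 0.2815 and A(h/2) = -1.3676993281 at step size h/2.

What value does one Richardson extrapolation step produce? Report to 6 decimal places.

r = 2, so 2^r = 4.
4*(-1.3676993281) = -5.4707973124; subtract (-1.7869371682) → -3.6838601442
(-3.6838601442) ÷ 3 = -1.2279533814

-1.227953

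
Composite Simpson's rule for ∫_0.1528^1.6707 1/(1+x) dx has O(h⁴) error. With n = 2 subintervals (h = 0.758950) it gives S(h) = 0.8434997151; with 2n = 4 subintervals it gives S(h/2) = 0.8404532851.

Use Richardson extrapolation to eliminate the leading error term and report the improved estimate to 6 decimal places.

0.840250

Method order is 4; weight 2^4 = 16.
16 × 0.8404532851 = 13.4472525616; subtract 0.8434997151 → 12.6037528465
Extrapolated: 12.6037528465 / 15 = 0.8402501898
Correction |R − A(h/2)| = 2.031e-04; gap |A(h/2) − A(h)| = 3.046e-03.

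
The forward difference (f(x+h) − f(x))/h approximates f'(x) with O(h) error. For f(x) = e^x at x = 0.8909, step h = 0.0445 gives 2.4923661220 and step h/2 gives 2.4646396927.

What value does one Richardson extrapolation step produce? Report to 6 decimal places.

2.436913

With r = 1 the leading error scales as h^1, so the weight is 2^1 = 2.
Weighted: 4.9292793854 − 2.4923661220 = 2.4369132634
Divide by 2^1 − 1 = 1.
So the Richardson estimate is 2.4369132634.
Correction |R − A(h/2)| = 2.773e-02; gap |A(h/2) − A(h)| = 2.773e-02.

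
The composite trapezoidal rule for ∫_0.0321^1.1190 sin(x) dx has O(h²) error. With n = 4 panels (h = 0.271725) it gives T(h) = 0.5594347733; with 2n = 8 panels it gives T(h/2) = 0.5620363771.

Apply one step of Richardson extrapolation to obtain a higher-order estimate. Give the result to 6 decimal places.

0.562904

r = 2: numerator weight 4, denominator 3.
4·0.5620363771 = 2.2481455084; subtract 0.5594347733 → 1.6887107351
(4·0.5620363771 − 0.5594347733)/(4 − 1) = 0.5629035784
Gap between inputs: 2.602e-03; correction applied: +0.0008672013.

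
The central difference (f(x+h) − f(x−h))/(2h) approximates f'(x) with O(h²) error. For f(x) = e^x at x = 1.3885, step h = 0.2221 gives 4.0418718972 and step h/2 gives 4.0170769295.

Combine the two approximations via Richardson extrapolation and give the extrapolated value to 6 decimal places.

4.008812

r = 2: numerator weight 4, denominator 3.
Top: 4(4.0170769295) − (4.0418718972) = 12.0264358208
Divide by 2^2 − 1 = 3.
Result: 4.0088119403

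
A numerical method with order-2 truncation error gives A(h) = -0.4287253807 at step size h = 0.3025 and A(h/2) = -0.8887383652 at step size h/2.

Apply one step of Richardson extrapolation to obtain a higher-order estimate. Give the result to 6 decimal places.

With r = 2 the leading error scales as h^2, so the weight is 2^2 = 4.
4·(-0.8887383652) − (-0.4287253807) = -3.1262280801
Divide by 2^2 − 1 = 3.
(4·(-0.8887383652) − (-0.4287253807))/(4 − 1) = -1.0420760267

-1.042076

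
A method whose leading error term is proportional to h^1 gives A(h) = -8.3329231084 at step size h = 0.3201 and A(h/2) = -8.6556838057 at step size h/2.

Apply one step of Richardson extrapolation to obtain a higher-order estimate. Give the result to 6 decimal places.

Order 1 gives 2^r = 2 and 2^r − 1 = 1.
Difference of the inputs: -8.6556838057 − (-8.3329231084) = -0.3227606973
Correction (A(h/2) − A(h))/(2 − 1) = (-0.3227606973)/1 = -0.3227606973
R = A(h/2) + (A(h/2) − A(h))/1 = -8.6556838057 − 0.3227606973 = -8.9784445030
Correction |R − A(h/2)| = 3.228e-01; gap |A(h/2) − A(h)| = 3.228e-01.

-8.978445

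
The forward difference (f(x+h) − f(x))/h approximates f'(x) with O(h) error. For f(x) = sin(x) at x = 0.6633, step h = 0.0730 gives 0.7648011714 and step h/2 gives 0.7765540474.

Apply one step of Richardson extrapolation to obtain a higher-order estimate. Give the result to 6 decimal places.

0.788307

With r = 1 the leading error scales as h^1, so the weight is 2^1 = 2.
Weighted: 1.5531080948 − 0.7648011714 = 0.7883069234
Denominator 2 − 1 = 1.
Extrapolated: 0.7883069234 / 1 = 0.7883069234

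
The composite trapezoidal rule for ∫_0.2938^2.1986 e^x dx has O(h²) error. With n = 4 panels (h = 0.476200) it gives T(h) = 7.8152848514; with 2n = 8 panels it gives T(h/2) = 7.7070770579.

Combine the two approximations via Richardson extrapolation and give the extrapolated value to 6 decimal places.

7.671008

Method order is 2; weight 2^2 = 4.
Numerator 4*A(h/2) − A(h) = 4*7.7070770579 − 7.8152848514 = 23.0130233802
Divide by 2^2 − 1 = 3.
Result: 7.6710077934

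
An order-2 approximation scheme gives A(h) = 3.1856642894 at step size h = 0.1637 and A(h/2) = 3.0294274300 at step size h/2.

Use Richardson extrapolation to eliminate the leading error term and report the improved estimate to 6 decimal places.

The method has order 2: 2^2 = 4.
4·3.0294274300 − 3.1856642894 = 8.9320454306
Divide by 2^2 − 1 = 3.
8.9320454306 ÷ 3 = 2.9773484769

2.977348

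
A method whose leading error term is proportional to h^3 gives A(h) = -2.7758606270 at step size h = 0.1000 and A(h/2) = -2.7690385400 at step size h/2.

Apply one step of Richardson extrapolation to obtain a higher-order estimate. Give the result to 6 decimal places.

-2.768064

With r = 3 the leading error scales as h^3, so the weight is 2^3 = 8.
A(h/2) − A(h) = -2.7690385400 − (-2.7758606270) = 0.0068220870
Divide by 2^3 − 1 = 7: 0.0068220870/7 = 0.0009745839
R = A(h/2) + (A(h/2) − A(h))/7 = -2.7690385400 + 0.0009745839 = -2.7680639561
Shift from A(h/2): +0.0009745839.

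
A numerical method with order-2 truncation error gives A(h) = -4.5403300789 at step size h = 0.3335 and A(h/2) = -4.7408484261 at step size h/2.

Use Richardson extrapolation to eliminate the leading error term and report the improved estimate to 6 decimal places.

-4.807688

Error is O(h^2); halving h shrinks it by 2^2 = 4.
4·(-4.7408484261) − (-4.5403300789) = -14.4230636255
(4·(-4.7408484261) − (-4.5403300789))/(4 − 1) = -4.8076878752
Correction |R − A(h/2)| = 6.684e-02; gap |A(h/2) − A(h)| = 2.005e-01.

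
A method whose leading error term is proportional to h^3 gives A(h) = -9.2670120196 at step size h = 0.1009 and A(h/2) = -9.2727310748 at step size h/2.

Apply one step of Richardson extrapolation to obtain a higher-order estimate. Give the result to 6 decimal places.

Order 3 gives 2^r = 8 and 2^r − 1 = 7.
Numerator 8·A(h/2) − A(h) = 8·(-9.2727310748) − (-9.2670120196) = -64.9148365788
Denominator 8 − 1 = 7.
(8·(-9.2727310748) − (-9.2670120196))/(8 − 1) = -9.2735480827

-9.273548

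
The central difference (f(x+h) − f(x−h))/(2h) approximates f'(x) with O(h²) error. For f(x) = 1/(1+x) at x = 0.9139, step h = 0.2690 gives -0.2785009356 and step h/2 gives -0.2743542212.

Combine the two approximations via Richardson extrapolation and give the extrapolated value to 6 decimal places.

-0.272972

The method has order 2: 2^2 = 4.
4·(-0.2743542212) = -1.0974168848; (-1.0974168848) − (-0.2785009356) = -0.8189159492
Extrapolated: (-0.8189159492) / 3 = -0.2729719831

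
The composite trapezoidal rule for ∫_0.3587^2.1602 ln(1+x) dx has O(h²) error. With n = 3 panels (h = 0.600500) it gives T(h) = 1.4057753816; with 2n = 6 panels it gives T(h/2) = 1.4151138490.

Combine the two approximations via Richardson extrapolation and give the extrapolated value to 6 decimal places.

1.418227

With r = 2 the leading error scales as h^2, so the weight is 2^2 = 4.
4 × 1.4151138490 − 1.4057753816 = 4.2546800144
Divide by 2^2 − 1 = 3.
Result: 1.4182266715
Gap between inputs: 9.338e-03; correction applied: +0.0031128225.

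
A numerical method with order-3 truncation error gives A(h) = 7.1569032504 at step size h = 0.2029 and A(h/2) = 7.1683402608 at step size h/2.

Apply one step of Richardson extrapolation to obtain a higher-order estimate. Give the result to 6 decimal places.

The method has order 3: 2^3 = 8.
8*7.1683402608 = 57.3467220864; 57.3467220864 − 7.1569032504 = 50.1898188360
Divide by 2^3 − 1 = 7.
(8*7.1683402608 − 7.1569032504)/(8 − 1) = 7.1699741194

7.169974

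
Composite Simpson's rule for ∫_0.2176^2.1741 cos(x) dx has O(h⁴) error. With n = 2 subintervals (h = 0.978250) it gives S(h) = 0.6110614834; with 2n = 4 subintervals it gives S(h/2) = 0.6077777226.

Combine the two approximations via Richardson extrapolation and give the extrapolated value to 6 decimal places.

Order 4 gives 2^r = 16 and 2^r − 1 = 15.
A(h/2) − A(h) = 0.6077777226 − 0.6110614834 = -0.0032837608
Correction (A(h/2) − A(h))/(16 − 1) = (-0.0032837608)/15 = -0.0002189174
R = A(h/2) + (A(h/2) − A(h))/15 = 0.6077777226 − 0.0002189174 = 0.6075588052
Shift from A(h/2): −0.0002189174.

0.607559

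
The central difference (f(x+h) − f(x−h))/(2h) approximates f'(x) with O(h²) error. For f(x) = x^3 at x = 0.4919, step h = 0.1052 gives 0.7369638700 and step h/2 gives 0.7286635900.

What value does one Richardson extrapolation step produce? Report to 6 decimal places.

Error is O(h^2); halving h shrinks it by 2^2 = 4.
4×0.7286635900 = 2.9146543600; 2.9146543600 − 0.7369638700 = 2.1776904900
Divide by 2^2 − 1 = 3.
Result: 0.7258968300

0.725897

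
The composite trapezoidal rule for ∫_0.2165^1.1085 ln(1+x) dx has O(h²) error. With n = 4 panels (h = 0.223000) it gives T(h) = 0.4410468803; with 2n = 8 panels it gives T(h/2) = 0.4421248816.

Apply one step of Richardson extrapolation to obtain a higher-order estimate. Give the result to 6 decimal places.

0.442484

r = 2: numerator weight 4, denominator 3.
2^2·A(h/2) = 1.7684995264; minus A(h) gives 1.3274526461.
Extrapolated: 1.3274526461 / 3 = 0.4424842154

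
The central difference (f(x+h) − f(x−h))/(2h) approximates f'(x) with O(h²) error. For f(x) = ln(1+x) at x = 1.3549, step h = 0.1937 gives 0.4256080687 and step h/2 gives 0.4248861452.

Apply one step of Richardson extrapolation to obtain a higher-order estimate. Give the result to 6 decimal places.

0.424646

r = 2, so 2^r = 4.
4*0.4248861452 = 1.6995445808; 1.6995445808 − 0.4256080687 = 1.2739365121
R = 1.2739365121/3 = 0.4246455040
Gap between inputs: 7.219e-04; correction applied: −0.0002406412.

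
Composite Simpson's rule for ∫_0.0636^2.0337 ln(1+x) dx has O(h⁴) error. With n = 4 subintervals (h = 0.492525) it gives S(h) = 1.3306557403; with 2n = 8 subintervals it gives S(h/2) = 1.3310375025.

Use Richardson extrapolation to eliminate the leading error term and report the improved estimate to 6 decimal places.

Method order is 4; weight 2^4 = 16.
16×1.3310375025 = 21.2966000400; 21.2966000400 − 1.3306557403 = 19.9659442997
Denominator 16 − 1 = 15.
(16×1.3310375025 − 1.3306557403)/(16 − 1) = 1.3310629533

1.331063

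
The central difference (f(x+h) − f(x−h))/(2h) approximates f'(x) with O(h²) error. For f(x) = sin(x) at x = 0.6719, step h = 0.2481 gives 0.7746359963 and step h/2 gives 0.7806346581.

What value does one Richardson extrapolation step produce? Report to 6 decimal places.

0.782634

r = 2: numerator weight 4, denominator 3.
4*0.7806346581 − 0.7746359963 = 2.3479026361
(4*0.7806346581 − 0.7746359963)/(4 − 1) = 0.7826342120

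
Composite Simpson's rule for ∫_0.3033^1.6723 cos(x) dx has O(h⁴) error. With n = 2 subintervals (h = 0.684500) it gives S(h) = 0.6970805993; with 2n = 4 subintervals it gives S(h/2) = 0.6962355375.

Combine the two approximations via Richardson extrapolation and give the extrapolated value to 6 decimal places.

0.696179

r = 4: numerator weight 16, denominator 15.
16*0.6962355375 = 11.1397686000; 11.1397686000 − 0.6970805993 = 10.4426880007
Denominator 16 − 1 = 15.
(16*0.6962355375 − 0.6970805993)/(16 − 1) = 0.6961792000
Correction |R − A(h/2)| = 5.634e-05; gap |A(h/2) − A(h)| = 8.451e-04.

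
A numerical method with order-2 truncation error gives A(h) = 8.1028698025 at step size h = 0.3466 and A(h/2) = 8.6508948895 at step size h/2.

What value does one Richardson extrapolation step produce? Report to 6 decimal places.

Method order is 2; weight 2^2 = 4.
4·8.6508948895 = 34.6035795580; 34.6035795580 − 8.1028698025 = 26.5007097555
Denominator 4 − 1 = 3.
So the Richardson estimate is 8.8335699185.
Gap between inputs: 5.480e-01; correction applied: +0.1826750290.

8.833570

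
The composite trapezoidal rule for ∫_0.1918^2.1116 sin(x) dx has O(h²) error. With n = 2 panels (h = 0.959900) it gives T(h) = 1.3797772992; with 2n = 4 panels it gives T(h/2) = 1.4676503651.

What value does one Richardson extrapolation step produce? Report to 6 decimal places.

1.496941

Leading term ∝ h^2; use weight 4 = 2^2.
4×1.4676503651 = 5.8706014604; subtract 1.3797772992 → 4.4908241612
R = 4.4908241612/3 = 1.4969413871
Shift from A(h/2): +0.0292910220.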